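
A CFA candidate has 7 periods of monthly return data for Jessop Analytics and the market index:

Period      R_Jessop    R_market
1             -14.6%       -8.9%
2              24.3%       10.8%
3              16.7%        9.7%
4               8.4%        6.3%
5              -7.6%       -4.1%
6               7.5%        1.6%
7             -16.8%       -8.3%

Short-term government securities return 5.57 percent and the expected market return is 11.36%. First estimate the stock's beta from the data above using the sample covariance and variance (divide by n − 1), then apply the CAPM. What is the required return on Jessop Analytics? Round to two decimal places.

Mean R_i = (-14.6 + 24.3 + 16.7 + 8.4 − 7.6 + 7.5 − 16.8) / 7 = 2.5571%
Mean R_m = (-8.9 + 10.8 + 9.7 + 6.3 − 4.1 + 1.6 − 8.3) / 7 = 1.0143%
Σ(R_i − R̄_i)(R_m − R̄_m) = 771.7343  ⇒  Cov = 771.7343 / 6 = 128.6224
Σ(R_m − R̄_m)² = 410.6886  ⇒  Var(R_m) = 410.6886 / 6 = 68.4481
β = Cov / Var(R_m) = 128.6224 / 68.4481 = 1.8791
MRP = 11.36% − 5.57% = 5.79%
E(R) = R_f + β × MRP = 5.57% + 1.8791 × 5.79% = 16.45%

16.45%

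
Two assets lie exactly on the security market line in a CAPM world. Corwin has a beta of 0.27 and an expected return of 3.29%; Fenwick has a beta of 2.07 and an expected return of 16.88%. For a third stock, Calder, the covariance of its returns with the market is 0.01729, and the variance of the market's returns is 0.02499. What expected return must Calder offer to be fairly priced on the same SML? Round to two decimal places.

6.48%

MRP = (16.88% − 3.29%) / (2.07 − 0.27) = 7.5500%
R_f = 3.29% − 0.27 × 7.5500% = 1.2515%
β_Calder = Cov / Var(R_m) = 0.01729 / 0.02499 = 0.6919
E(R_Calder) = R_f + β × MRP = 1.2515% + 0.6919 × 7.5500% = 6.48%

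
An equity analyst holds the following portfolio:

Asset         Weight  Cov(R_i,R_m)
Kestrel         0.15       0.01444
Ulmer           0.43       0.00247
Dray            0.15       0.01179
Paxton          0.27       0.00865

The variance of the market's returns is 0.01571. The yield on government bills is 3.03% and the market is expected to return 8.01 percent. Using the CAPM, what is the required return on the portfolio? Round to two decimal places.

5.35%

β_Kestrel = 0.01444 / 0.01571 = 0.9192
β_Ulmer = 0.00247 / 0.01571 = 0.1572
β_Dray = 0.01179 / 0.01571 = 0.7505
β_Paxton = 0.00865 / 0.01571 = 0.5506
β_P = Σ w_i β_i = 0.15×0.9192 + 0.43×0.1572 + 0.15×0.7505 + 0.27×0.5506 = 0.4667
MRP = 8.01% − 3.03% = 4.98%
E(R_P) = R_f + β_P × MRP = 3.03% + 0.4667 × 4.98% = 5.35%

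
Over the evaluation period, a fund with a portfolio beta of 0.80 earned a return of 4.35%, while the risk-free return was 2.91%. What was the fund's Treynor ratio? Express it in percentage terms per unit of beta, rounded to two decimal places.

Treynor = (R_P − R_f) / β_P = (4.35% − 2.91%) / 0.8000 = 1.44% / 0.8000 = 1.80%

1.80%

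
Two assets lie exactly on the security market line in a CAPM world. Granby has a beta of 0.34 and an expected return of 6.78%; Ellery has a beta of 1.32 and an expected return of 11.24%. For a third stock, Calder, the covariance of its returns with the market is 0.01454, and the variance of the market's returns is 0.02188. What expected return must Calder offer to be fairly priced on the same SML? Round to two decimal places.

8.26%

MRP = (11.24% − 6.78%) / (1.32 − 0.34) = 4.5510%
R_f = 6.78% − 0.34 × 4.5510% = 5.2327%
β_Calder = Cov / Var(R_m) = 0.01454 / 0.02188 = 0.6645
E(R_Calder) = R_f + β × MRP = 5.2327% + 0.6645 × 4.5510% = 8.26%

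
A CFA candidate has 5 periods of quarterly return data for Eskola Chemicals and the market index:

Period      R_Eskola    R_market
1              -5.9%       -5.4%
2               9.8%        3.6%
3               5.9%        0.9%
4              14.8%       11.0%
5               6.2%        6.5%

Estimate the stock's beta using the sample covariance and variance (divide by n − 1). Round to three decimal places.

Mean R_i = (-5.9 + 9.8 + 5.9 + 14.8 + 6.2) / 5 = 6.1600%
Mean R_m = (-5.4 + 3.6 + 0.9 + 11.0 + 6.5) / 5 = 3.3200%
Σ(R_i − R̄_i)(R_m − R̄_m) = 173.2940  ⇒  Cov = 173.2940 / 4 = 43.3235
Σ(R_m − R̄_m)² = 151.0680  ⇒  Var(R_m) = 151.0680 / 4 = 37.7670
β = Cov / Var(R_m) = 43.3235 / 37.7670 = 1.1471

1.147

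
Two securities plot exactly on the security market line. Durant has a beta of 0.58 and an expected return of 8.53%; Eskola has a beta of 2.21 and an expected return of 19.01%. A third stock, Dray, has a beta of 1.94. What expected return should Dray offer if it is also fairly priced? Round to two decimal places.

17.27%

MRP (SML slope) = (19.01% − 8.53%) / (2.21 − 0.58) = 10.48% / 1.63 = 6.4294%
R_f (intercept) = 8.53% − 0.58 × 6.4294% = 4.8009%
E(R_Dray) = R_f + β × MRP = 4.8009% + 1.94 × 6.4294% = 17.27%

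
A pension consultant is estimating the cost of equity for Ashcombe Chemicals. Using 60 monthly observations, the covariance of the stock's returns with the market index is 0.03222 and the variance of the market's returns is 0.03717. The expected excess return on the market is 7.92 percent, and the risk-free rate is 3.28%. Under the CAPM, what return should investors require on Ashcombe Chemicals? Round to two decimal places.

10.15%

β = Cov(R_i, R_m) / Var(R_m) = 0.03222 / 0.03717 = 0.8668
E(R) = R_f + β × MRP = 3.28% + 0.8668 × 7.92% = 10.15%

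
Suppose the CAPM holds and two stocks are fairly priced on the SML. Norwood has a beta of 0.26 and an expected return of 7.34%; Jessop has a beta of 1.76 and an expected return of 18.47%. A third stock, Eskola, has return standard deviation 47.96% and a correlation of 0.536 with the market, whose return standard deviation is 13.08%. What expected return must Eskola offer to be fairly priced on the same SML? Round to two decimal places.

19.99%

MRP = (18.47% − 7.34%) / (1.76 − 0.26) = 7.4200%
R_f = 7.34% − 0.26 × 7.4200% = 5.4108%
β_Eskola = ρ·σ_i/σ_m = 0.536 × 47.96 / 13.08 = 1.9653
E(R_Eskola) = R_f + β × MRP = 5.4108% + 1.9653 × 7.4200% = 19.99%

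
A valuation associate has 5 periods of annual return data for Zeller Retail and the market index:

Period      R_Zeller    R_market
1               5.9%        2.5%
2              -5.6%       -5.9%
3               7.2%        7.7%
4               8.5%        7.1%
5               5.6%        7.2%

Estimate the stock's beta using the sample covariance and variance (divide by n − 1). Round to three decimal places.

Mean R_i = (5.9 − 5.6 + 7.2 + 8.5 + 5.6) / 5 = 4.3200%
Mean R_m = (2.5 − 5.9 + 7.7 + 7.1 + 7.2) / 5 = 3.7200%
Σ(R_i − R̄_i)(R_m − R̄_m) = 123.5480  ⇒  Cov = 123.5480 / 4 = 30.8870
Σ(R_m − R̄_m)² = 133.4080  ⇒  Var(R_m) = 133.4080 / 4 = 33.3520
β = Cov / Var(R_m) = 30.8870 / 33.3520 = 0.9261

0.926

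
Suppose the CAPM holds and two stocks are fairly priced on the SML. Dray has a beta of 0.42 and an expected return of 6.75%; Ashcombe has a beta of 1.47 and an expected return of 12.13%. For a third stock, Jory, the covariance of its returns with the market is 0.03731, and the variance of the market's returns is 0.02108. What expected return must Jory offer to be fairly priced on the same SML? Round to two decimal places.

MRP = (12.13% − 6.75%) / (1.47 − 0.42) = 5.1238%
R_f = 6.75% − 0.42 × 5.1238% = 4.5980%
β_Jory = Cov / Var(R_m) = 0.03731 / 0.02108 = 1.7699
E(R_Jory) = R_f + β × MRP = 4.5980% + 1.7699 × 5.1238% = 13.67%

13.67%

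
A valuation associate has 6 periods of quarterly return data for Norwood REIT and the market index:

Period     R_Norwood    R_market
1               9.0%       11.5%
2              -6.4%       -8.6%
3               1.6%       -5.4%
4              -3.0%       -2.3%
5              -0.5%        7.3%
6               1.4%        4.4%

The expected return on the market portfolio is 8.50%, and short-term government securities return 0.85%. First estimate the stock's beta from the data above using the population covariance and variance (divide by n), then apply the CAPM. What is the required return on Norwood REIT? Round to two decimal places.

4.78%

Mean R_i = (9.0 − 6.4 + 1.6 − 3.0 − 0.5 + 1.4) / 6 = 0.3500%
Mean R_m = (11.5 − 8.6 − 5.4 − 2.3 + 7.3 + 4.4) / 6 = 1.1500%
Σ(R_i − R̄_i)(R_m − R̄_m) = 156.8950  ⇒  Cov = 156.8950 / 6 = 26.1492
Σ(R_m − R̄_m)² = 305.3750  ⇒  Var(R_m) = 305.3750 / 6 = 50.8958
β = Cov / Var(R_m) = 26.1492 / 50.8958 = 0.5138
MRP = 8.50% − 0.85% = 7.65%
E(R) = R_f + β × MRP = 0.85% + 0.5138 × 7.65% = 4.78%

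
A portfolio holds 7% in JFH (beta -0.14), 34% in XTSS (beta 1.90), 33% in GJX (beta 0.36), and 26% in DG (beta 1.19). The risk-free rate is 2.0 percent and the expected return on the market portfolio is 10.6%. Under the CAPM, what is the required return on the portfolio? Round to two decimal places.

β_P = Σ w_i β_i = 0.07×-0.14 + 0.34×1.90 + 0.33×0.36 + 0.26×1.19 = 1.0644
MRP = 10.6% − 2.0% = 8.60%
E(R_P) = R_f + β_P × MRP = 2.0% + 1.0644 × 8.6% = 11.15%

11.15%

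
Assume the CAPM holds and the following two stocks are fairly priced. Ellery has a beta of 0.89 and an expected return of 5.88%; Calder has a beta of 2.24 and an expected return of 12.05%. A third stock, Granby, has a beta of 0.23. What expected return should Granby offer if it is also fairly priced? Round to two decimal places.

MRP (SML slope) = (12.05% − 5.88%) / (2.24 − 0.89) = 6.17% / 1.35 = 4.5704%
R_f (intercept) = 5.88% − 0.89 × 4.5704% = 1.8123%
E(R_Granby) = R_f + β × MRP = 1.8123% + 0.23 × 4.5704% = 2.86%

2.86%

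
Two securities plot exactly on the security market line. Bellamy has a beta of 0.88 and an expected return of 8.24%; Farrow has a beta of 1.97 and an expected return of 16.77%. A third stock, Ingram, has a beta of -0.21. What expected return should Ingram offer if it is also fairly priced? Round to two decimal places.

-0.29%

MRP (SML slope) = (16.77% − 8.24%) / (1.97 − 0.88) = 8.53% / 1.09 = 7.8257%
R_f (intercept) = 8.24% − 0.88 × 7.8257% = 1.3534%
E(R_Ingram) = R_f + β × MRP = 1.3534% + -0.21 × 7.8257% = -0.29%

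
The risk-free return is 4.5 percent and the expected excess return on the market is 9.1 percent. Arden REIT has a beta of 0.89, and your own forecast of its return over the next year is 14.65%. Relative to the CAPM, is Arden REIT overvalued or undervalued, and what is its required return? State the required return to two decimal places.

Undervalued; required return 12.60%

Required return = R_f + β·MRP = 4.5% + 0.89 × 9.1% = 12.60%
Forecast 14.65% > required 12.60% → the stock plots above the SML → undervalued.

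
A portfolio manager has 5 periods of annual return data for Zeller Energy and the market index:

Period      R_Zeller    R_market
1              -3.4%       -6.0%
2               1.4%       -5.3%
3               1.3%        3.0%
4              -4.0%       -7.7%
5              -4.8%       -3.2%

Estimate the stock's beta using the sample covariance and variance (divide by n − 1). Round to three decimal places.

0.386

Mean R_i = (-3.4 + 1.4 + 1.3 − 4.0 − 4.8) / 5 = -1.9000%
Mean R_m = (-6.0 − 5.3 + 3.0 − 7.7 − 3.2) / 5 = -3.8400%
Σ(R_i − R̄_i)(R_m − R̄_m) = 26.5600  ⇒  Cov = 26.5600 / 4 = 6.6400
Σ(R_m − R̄_m)² = 68.8920  ⇒  Var(R_m) = 68.8920 / 4 = 17.2230
β = Cov / Var(R_m) = 6.6400 / 17.2230 = 0.3855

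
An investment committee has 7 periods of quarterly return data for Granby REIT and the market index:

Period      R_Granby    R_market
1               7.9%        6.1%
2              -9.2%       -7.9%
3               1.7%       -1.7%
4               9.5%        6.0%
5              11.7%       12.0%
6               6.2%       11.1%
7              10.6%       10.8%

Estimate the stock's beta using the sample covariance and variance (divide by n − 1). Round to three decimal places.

0.898

Mean R_i = (7.9 − 9.2 + 1.7 + 9.5 + 11.7 + 6.2 + 10.6) / 7 = 5.4857%
Mean R_m = (6.1 − 7.9 − 1.7 + 6.0 + 12.0 + 11.1 + 10.8) / 7 = 5.2000%
Σ(R_i − R̄_i)(R_m − R̄_m) = 299.0000  ⇒  Cov = 299.0000 / 6 = 49.8333
Σ(R_m − R̄_m)² = 333.0800  ⇒  Var(R_m) = 333.0800 / 6 = 55.5133
β = Cov / Var(R_m) = 49.8333 / 55.5133 = 0.8977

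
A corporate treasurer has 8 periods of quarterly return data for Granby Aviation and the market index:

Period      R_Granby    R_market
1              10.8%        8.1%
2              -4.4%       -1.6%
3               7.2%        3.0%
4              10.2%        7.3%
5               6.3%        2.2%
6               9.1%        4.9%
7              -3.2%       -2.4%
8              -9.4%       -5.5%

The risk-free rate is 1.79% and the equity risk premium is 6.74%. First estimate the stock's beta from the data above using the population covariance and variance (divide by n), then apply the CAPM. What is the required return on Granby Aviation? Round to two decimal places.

12.32%

Mean R_i = (10.8 − 4.4 + 7.2 + 10.2 + 6.3 + 9.1 − 3.2 − 9.4) / 8 = 3.3250%
Mean R_m = (8.1 − 1.6 + 3.0 + 7.3 + 2.2 + 4.9 − 2.4 − 5.5) / 8 = 2.0000%
Σ(R_i − R̄_i)(R_m − R̄_m) = 255.2100  ⇒  Cov = 255.2100 / 8 = 31.9013
Σ(R_m − R̄_m)² = 163.3200  ⇒  Var(R_m) = 163.3200 / 8 = 20.4150
β = Cov / Var(R_m) = 31.9013 / 20.4150 = 1.5626
E(R) = R_f + β × MRP = 1.79% + 1.5626 × 6.74% = 12.32%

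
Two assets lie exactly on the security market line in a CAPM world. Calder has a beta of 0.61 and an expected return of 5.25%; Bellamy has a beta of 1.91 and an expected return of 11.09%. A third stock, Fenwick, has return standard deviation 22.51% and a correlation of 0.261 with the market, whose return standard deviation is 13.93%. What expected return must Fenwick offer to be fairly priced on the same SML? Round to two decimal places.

4.40%

MRP = (11.09% − 5.25%) / (1.91 − 0.61) = 4.4923%
R_f = 5.25% − 0.61 × 4.4923% = 2.5097%
β_Fenwick = ρ·σ_i/σ_m = 0.261 × 22.51 / 13.93 = 0.4218
E(R_Fenwick) = R_f + β × MRP = 2.5097% + 0.4218 × 4.4923% = 4.40%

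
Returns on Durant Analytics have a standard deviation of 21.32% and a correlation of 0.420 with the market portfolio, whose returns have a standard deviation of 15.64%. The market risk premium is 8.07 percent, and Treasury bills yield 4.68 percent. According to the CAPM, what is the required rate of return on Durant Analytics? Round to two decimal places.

9.30%

β = ρ × σ_i / σ_m = 0.420 × 21.32% / 15.64% = 0.5725
E(R) = 4.68% + 0.5725 × 8.07% = 9.30%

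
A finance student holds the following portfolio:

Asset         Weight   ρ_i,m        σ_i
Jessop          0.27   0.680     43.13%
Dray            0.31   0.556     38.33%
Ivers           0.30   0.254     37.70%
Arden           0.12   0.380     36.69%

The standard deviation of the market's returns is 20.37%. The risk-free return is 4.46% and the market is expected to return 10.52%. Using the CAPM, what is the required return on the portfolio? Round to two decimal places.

β_Jessop = 0.680 × 43.13% / 20.37% = 1.4398
β_Dray = 0.556 × 38.33% / 20.37% = 1.0462
β_Ivers = 0.254 × 37.70% / 20.37% = 0.4701
β_Arden = 0.380 × 36.69% / 20.37% = 0.6844
β_P = Σ w_i β_i = 0.27×1.4398 + 0.31×1.0462 + 0.30×0.4701 + 0.12×0.6844 = 0.9362
MRP = 10.52% − 4.46% = 6.06%
E(R_P) = R_f + β_P × MRP = 4.46% + 0.9362 × 6.06% = 10.13%

10.13%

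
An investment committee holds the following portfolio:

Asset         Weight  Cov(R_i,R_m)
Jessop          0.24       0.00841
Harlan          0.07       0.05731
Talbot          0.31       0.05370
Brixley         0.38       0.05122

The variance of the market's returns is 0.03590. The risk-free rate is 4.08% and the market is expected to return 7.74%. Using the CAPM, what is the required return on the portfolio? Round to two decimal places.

8.38%

β_Jessop = 0.00841 / 0.03590 = 0.2343
β_Harlan = 0.05731 / 0.03590 = 1.5964
β_Talbot = 0.05370 / 0.03590 = 1.4958
β_Brixley = 0.05122 / 0.03590 = 1.4267
β_P = Σ w_i β_i = 0.24×0.2343 + 0.07×1.5964 + 0.31×1.4958 + 0.38×1.4267 = 1.1738
MRP = 7.74% − 4.08% = 3.66%
E(R_P) = R_f + β_P × MRP = 4.08% + 1.1738 × 3.66% = 8.38%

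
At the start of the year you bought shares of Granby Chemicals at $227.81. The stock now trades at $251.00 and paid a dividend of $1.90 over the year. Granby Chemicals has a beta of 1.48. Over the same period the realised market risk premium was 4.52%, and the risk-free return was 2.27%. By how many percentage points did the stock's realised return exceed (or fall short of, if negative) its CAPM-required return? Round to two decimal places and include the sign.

+2.05%

Realised HPR = (P1 + D1 − P0) / P0 = (251.00 + 1.90 − 227.81) / 227.81 = 25.09 / 227.81 = 11.0136%
CAPM required = R_f + β·MRP = 2.27% + 1.48 × 4.52% = 8.9596%
α = realised − required = 11.0136% − 8.9596% = +2.05%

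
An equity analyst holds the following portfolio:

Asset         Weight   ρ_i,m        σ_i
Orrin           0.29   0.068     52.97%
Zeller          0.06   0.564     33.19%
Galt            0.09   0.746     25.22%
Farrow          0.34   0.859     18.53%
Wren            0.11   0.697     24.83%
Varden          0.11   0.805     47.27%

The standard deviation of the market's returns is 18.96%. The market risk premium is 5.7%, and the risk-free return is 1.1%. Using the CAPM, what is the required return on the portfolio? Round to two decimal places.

5.72%

β_Orrin = 0.068 × 52.97% / 18.96% = 0.1900
β_Zeller = 0.564 × 33.19% / 18.96% = 0.9873
β_Galt = 0.746 × 25.22% / 18.96% = 0.9923
β_Farrow = 0.859 × 18.53% / 18.96% = 0.8395
β_Wren = 0.697 × 24.83% / 18.96% = 0.9128
β_Varden = 0.805 × 47.27% / 18.96% = 2.0070
β_P = Σ w_i β_i = 0.29×0.1900 + 0.06×0.9873 + 0.09×0.9923 + 0.34×0.8395 + 0.11×0.9128 + 0.11×2.0070 = 0.8103
E(R_P) = R_f + β_P × MRP = 1.1% + 0.8103 × 5.7% = 5.72%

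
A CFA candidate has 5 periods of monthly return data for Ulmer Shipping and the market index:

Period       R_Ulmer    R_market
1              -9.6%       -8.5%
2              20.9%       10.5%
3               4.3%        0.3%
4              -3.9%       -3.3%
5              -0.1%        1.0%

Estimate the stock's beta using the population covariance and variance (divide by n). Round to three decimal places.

1.620

Mean R_i = (-9.6 + 20.9 + 4.3 − 3.9 − 0.1) / 5 = 2.3200%
Mean R_m = (-8.5 + 10.5 + 0.3 − 3.3 + 1.0) / 5 = 0.0000%
Σ(R_i − R̄_i)(R_m − R̄_m) = 315.1100  ⇒  Cov = 315.1100 / 5 = 63.0220
Σ(R_m − R̄_m)² = 194.4800  ⇒  Var(R_m) = 194.4800 / 5 = 38.8960
β = Cov / Var(R_m) = 63.0220 / 38.8960 = 1.6203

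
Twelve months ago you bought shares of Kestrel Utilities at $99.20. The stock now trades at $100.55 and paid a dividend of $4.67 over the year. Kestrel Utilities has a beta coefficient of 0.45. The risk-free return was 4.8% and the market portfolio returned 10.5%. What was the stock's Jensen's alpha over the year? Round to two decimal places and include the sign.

Realised HPR = (P1 + D1 − P0) / P0 = (100.55 + 4.67 − 99.20) / 99.20 = 6.02 / 99.20 = 6.0685%
MRP = 10.5% − 4.8% = 5.70%
CAPM required = R_f + β·MRP = 4.8% + 0.45 × 5.7% = 7.3650%
α = realised − required = 6.0685% − 7.3650% = -1.30%

-1.30%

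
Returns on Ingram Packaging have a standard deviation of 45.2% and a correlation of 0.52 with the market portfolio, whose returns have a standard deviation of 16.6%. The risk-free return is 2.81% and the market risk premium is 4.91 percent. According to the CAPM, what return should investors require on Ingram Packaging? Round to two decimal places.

9.76%

β = ρ × σ_i / σ_m = 0.52 × 45.2% / 16.6% = 1.4159
E(R) = 2.81% + 1.4159 × 4.91% = 9.76%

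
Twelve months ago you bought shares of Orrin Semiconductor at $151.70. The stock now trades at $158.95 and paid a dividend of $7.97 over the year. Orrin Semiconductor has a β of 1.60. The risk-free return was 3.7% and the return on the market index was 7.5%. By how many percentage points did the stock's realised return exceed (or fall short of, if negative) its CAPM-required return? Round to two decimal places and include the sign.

+0.25%

Realised HPR = (P1 + D1 − P0) / P0 = (158.95 + 7.97 − 151.70) / 151.70 = 15.22 / 151.70 = 10.0330%
MRP = 7.5% − 3.7% = 3.80%
CAPM required = R_f + β·MRP = 3.7% + 1.60 × 3.8% = 9.7800%
α = realised − required = 10.0330% − 9.7800% = +0.25%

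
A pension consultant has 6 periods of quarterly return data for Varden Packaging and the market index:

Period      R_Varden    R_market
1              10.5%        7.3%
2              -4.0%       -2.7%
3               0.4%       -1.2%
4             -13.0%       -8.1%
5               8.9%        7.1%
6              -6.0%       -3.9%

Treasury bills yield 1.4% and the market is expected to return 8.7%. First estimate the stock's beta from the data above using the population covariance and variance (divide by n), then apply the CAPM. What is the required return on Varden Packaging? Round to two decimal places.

11.92%

Mean R_i = (10.5 − 4.0 + 0.4 − 13.0 + 8.9 − 6.0) / 6 = -0.5333%
Mean R_m = (7.3 − 2.7 − 1.2 − 8.1 + 7.1 − 3.9) / 6 = -0.2500%
Σ(R_i − R̄_i)(R_m − R̄_m) = 278.0600  ⇒  Cov = 278.0600 / 6 = 46.3433
Σ(R_m − R̄_m)² = 192.8750  ⇒  Var(R_m) = 192.8750 / 6 = 32.1458
β = Cov / Var(R_m) = 46.3433 / 32.1458 = 1.4417
MRP = 8.7% − 1.4% = 7.30%
E(R) = R_f + β × MRP = 1.4% + 1.4417 × 7.3% = 11.92%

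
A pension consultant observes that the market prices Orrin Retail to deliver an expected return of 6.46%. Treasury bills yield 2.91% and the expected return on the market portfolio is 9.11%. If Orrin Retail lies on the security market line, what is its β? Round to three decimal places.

0.573

MRP = 9.11% − 2.91% = 6.20%
β = (E(R) − R_f) / MRP = (6.46% − 2.91%) / 6.20% = 3.55% / 6.20% = 0.573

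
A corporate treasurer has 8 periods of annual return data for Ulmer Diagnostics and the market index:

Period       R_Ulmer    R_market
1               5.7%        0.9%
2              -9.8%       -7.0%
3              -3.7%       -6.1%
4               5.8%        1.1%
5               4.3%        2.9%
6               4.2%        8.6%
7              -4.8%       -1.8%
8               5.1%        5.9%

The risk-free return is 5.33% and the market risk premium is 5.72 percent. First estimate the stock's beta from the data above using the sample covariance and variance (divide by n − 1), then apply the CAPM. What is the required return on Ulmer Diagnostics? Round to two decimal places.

Mean R_i = (5.7 − 9.8 − 3.7 + 5.8 + 4.3 + 4.2 − 4.8 + 5.1) / 8 = 0.8500%
Mean R_m = (0.9 − 7.0 − 6.1 + 1.1 + 2.9 + 8.6 − 1.8 + 5.9) / 8 = 0.5625%
Σ(R_i − R̄_i)(R_m − R̄_m) = 186.1750  ⇒  Cov = 186.1750 / 7 = 26.5964
Σ(R_m − R̄_m)² = 206.1188  ⇒  Var(R_m) = 206.1188 / 7 = 29.4455
β = Cov / Var(R_m) = 26.5964 / 29.4455 = 0.9032
E(R) = R_f + β × MRP = 5.33% + 0.9032 × 5.72% = 10.50%

10.50%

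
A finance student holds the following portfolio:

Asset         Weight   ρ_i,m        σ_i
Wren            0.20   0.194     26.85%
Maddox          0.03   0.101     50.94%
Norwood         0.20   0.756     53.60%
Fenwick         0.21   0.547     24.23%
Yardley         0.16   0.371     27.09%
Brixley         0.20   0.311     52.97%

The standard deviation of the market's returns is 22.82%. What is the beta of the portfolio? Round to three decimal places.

β_Wren = 0.194 × 26.85% / 22.82% = 0.2283
β_Maddox = 0.101 × 50.94% / 22.82% = 0.2255
β_Norwood = 0.756 × 53.60% / 22.82% = 1.7757
β_Fenwick = 0.547 × 24.23% / 22.82% = 0.5808
β_Yardley = 0.371 × 27.09% / 22.82% = 0.4404
β_Brixley = 0.311 × 52.97% / 22.82% = 0.7219
β_P = Σ w_i β_i = 0.20×0.2283 + 0.03×0.2255 + 0.20×1.7757 + 0.21×0.5808 + 0.16×0.4404 + 0.20×0.7219 = 0.7444

0.744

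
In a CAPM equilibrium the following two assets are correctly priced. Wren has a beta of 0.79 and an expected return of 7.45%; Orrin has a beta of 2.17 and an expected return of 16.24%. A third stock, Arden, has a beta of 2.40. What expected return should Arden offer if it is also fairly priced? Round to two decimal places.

17.71%

MRP (SML slope) = (16.24% − 7.45%) / (2.17 − 0.79) = 8.79% / 1.38 = 6.3696%
R_f (intercept) = 7.45% − 0.79 × 6.3696% = 2.4180%
E(R_Arden) = R_f + β × MRP = 2.4180% + 2.40 × 6.3696% = 17.71%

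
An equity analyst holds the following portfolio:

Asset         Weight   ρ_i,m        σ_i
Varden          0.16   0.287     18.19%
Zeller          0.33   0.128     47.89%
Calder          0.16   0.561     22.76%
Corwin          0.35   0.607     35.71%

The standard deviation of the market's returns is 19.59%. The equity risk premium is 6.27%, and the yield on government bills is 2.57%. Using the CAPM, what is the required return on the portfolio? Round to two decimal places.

β_Varden = 0.287 × 18.19% / 19.59% = 0.2665
β_Zeller = 0.128 × 47.89% / 19.59% = 0.3129
β_Calder = 0.561 × 22.76% / 19.59% = 0.6518
β_Corwin = 0.607 × 35.71% / 19.59% = 1.1065
β_P = Σ w_i β_i = 0.16×0.2665 + 0.33×0.3129 + 0.16×0.6518 + 0.35×1.1065 = 0.6375
E(R_P) = R_f + β_P × MRP = 2.57% + 0.6375 × 6.27% = 6.57%

6.57%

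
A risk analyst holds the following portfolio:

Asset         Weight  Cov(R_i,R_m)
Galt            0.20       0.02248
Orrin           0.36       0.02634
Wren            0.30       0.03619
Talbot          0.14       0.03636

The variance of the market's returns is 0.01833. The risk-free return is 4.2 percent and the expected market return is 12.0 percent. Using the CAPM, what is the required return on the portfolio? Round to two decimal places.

β_Galt = 0.02248 / 0.01833 = 1.2264
β_Orrin = 0.02634 / 0.01833 = 1.4370
β_Wren = 0.03619 / 0.01833 = 1.9744
β_Talbot = 0.03636 / 0.01833 = 1.9836
β_P = Σ w_i β_i = 0.20×1.2264 + 0.36×1.4370 + 0.30×1.9744 + 0.14×1.9836 = 1.6326
MRP = 12.0% − 4.2% = 7.80%
E(R_P) = R_f + β_P × MRP = 4.2% + 1.6326 × 7.8% = 16.93%

16.93%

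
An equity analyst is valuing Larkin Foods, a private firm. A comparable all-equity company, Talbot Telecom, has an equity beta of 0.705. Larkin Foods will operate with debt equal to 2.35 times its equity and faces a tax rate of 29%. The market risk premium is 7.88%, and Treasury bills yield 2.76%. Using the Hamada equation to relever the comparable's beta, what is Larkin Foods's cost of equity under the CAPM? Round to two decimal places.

17.58%

β_L = β_U × [1 + (1 − t)(D/E)] = 0.705 × [1 + (1 − 0.29) × 2.35]
    = 0.705 × [1 + 0.71 × 2.35] = 0.705 × 2.6685 = 1.8813
E(R) = R_f + β_L × MRP = 2.76% + 1.8813 × 7.88% = 17.58%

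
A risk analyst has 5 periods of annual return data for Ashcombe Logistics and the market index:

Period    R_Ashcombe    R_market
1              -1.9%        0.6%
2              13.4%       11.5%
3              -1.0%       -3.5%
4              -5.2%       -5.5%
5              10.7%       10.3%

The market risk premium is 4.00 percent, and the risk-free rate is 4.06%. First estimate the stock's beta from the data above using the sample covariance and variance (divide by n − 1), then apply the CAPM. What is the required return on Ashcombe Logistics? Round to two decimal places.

8.18%

Mean R_i = (-1.9 + 13.4 − 1.0 − 5.2 + 10.7) / 5 = 3.2000%
Mean R_m = (0.6 + 11.5 − 3.5 − 5.5 + 10.3) / 5 = 2.6800%
Σ(R_i − R̄_i)(R_m − R̄_m) = 252.3900  ⇒  Cov = 252.3900 / 4 = 63.0975
Σ(R_m − R̄_m)² = 245.2880  ⇒  Var(R_m) = 245.2880 / 4 = 61.3220
β = Cov / Var(R_m) = 63.0975 / 61.3220 = 1.0290
E(R) = R_f + β × MRP = 4.06% + 1.0290 × 4.00% = 8.18%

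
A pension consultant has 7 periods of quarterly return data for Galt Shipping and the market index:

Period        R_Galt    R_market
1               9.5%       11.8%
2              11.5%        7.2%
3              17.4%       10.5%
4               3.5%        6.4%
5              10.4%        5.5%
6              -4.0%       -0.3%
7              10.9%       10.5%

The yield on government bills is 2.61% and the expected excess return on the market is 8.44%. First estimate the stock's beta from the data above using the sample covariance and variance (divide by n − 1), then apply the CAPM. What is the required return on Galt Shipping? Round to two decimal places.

Mean R_i = (9.5 + 11.5 + 17.4 + 3.5 + 10.4 − 4.0 + 10.9) / 7 = 8.4571%
Mean R_m = (11.8 + 7.2 + 10.5 + 6.4 + 5.5 − 0.3 + 10.5) / 7 = 7.3714%
Σ(R_i − R̄_i)(R_m − R̄_m) = 136.4614  ⇒  Cov = 136.4614 / 6 = 22.7436
Σ(R_m − R̄_m)² = 102.5143  ⇒  Var(R_m) = 102.5143 / 6 = 17.0857
β = Cov / Var(R_m) = 22.7436 / 17.0857 = 1.3311
E(R) = R_f + β × MRP = 2.61% + 1.3311 × 8.44% = 13.84%

13.84%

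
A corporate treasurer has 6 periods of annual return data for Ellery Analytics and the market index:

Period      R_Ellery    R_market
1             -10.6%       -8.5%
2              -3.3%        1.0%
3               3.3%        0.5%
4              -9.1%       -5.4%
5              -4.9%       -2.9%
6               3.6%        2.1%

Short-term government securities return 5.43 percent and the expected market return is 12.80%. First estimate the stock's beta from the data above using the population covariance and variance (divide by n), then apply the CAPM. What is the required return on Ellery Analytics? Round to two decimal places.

15.08%

Mean R_i = (-10.6 − 3.3 + 3.3 − 9.1 − 4.9 + 3.6) / 6 = -3.5000%
Mean R_m = (-8.5 + 1.0 + 0.5 − 5.4 − 2.9 + 2.1) / 6 = -2.2000%
Σ(R_i − R̄_i)(R_m − R̄_m) = 113.1600  ⇒  Cov = 113.1600 / 6 = 18.8600
Σ(R_m − R̄_m)² = 86.4400  ⇒  Var(R_m) = 86.4400 / 6 = 14.4067
β = Cov / Var(R_m) = 18.8600 / 14.4067 = 1.3091
MRP = 12.80% − 5.43% = 7.37%
E(R) = R_f + β × MRP = 5.43% + 1.3091 × 7.37% = 15.08%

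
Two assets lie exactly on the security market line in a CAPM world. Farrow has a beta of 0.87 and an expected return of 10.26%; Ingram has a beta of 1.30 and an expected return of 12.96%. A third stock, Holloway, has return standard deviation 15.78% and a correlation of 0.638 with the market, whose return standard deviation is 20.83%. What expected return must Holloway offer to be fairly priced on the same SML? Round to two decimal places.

MRP = (12.96% − 10.26%) / (1.30 − 0.87) = 6.2791%
R_f = 10.26% − 0.87 × 6.2791% = 4.7972%
β_Holloway = ρ·σ_i/σ_m = 0.638 × 15.78 / 20.83 = 0.4833
E(R_Holloway) = R_f + β × MRP = 4.7972% + 0.4833 × 6.2791% = 7.83%

7.83%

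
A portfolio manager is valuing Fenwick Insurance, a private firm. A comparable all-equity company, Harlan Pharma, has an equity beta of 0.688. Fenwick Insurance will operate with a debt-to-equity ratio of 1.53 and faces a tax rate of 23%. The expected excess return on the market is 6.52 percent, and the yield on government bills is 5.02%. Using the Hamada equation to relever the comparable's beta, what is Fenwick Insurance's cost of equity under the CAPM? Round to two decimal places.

14.79%

β_L = β_U × [1 + (1 − t)(D/E)] = 0.688 × [1 + (1 − 0.23) × 1.53]
    = 0.688 × [1 + 0.77 × 1.53] = 0.688 × 2.1781 = 1.4985
E(R) = R_f + β_L × MRP = 5.02% + 1.4985 × 6.52% = 14.79%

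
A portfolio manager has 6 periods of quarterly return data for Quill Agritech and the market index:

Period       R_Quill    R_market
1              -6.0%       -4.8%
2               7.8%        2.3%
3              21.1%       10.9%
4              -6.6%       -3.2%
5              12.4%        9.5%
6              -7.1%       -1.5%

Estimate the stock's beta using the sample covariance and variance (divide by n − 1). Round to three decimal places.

1.715

Mean R_i = (-6.0 + 7.8 + 21.1 − 6.6 + 12.4 − 7.1) / 6 = 3.6000%
Mean R_m = (-4.8 + 2.3 + 10.9 − 3.2 + 9.5 − 1.5) / 6 = 2.2000%
Σ(R_i − R̄_i)(R_m − R̄_m) = 378.7800  ⇒  Cov = 378.7800 / 5 = 75.7560
Σ(R_m − R̄_m)² = 220.8400  ⇒  Var(R_m) = 220.8400 / 5 = 44.1680
β = Cov / Var(R_m) = 75.7560 / 44.1680 = 1.7152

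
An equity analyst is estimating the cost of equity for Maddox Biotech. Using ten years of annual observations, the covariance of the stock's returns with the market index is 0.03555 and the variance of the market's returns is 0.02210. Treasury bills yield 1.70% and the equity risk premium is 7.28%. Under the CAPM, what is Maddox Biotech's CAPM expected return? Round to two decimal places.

13.41%

β = Cov(R_i, R_m) / Var(R_m) = 0.03555 / 0.02210 = 1.6086
E(R) = R_f + β × MRP = 1.70% + 1.6086 × 7.28% = 13.41%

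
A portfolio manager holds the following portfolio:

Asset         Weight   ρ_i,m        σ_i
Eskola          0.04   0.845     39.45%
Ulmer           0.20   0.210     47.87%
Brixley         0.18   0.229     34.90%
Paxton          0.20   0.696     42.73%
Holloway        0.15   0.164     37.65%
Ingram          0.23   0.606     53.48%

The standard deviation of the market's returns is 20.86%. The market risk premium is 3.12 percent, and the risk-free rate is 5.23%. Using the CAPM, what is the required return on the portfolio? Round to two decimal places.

8.09%

β_Eskola = 0.845 × 39.45% / 20.86% = 1.5980
β_Ulmer = 0.210 × 47.87% / 20.86% = 0.4819
β_Brixley = 0.229 × 34.90% / 20.86% = 0.3831
β_Paxton = 0.696 × 42.73% / 20.86% = 1.4257
β_Holloway = 0.164 × 37.65% / 20.86% = 0.2960
β_Ingram = 0.606 × 53.48% / 20.86% = 1.5536
β_P = Σ w_i β_i = 0.04×1.5980 + 0.20×0.4819 + 0.18×0.3831 + 0.20×1.4257 + 0.15×0.2960 + 0.23×1.5536 = 0.9161
E(R_P) = R_f + β_P × MRP = 5.23% + 0.9161 × 3.12% = 8.09%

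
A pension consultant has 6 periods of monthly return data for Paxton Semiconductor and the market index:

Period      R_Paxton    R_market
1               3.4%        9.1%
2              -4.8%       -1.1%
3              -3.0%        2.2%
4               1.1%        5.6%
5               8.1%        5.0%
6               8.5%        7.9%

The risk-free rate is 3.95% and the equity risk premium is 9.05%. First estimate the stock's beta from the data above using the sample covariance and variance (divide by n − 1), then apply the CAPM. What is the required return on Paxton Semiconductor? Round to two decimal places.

14.22%

Mean R_i = (3.4 − 4.8 − 3.0 + 1.1 + 8.1 + 8.5) / 6 = 2.2167%
Mean R_m = (9.1 − 1.1 + 2.2 + 5.6 + 5.0 + 7.9) / 6 = 4.7833%
Σ(R_i − R̄_i)(R_m − R̄_m) = 79.8117  ⇒  Cov = 79.8117 / 5 = 15.9623
Σ(R_m − R̄_m)² = 70.3483  ⇒  Var(R_m) = 70.3483 / 5 = 14.0697
β = Cov / Var(R_m) = 15.9623 / 14.0697 = 1.1345
E(R) = R_f + β × MRP = 3.95% + 1.1345 × 9.05% = 14.22%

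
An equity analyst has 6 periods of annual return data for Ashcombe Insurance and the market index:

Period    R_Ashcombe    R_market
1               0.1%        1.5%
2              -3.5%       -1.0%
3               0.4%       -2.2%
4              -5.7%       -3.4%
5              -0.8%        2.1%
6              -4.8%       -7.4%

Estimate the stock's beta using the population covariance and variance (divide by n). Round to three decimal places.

0.513

Mean R_i = (0.1 − 3.5 + 0.4 − 5.7 − 0.8 − 4.8) / 6 = -2.3833%
Mean R_m = (1.5 − 1.0 − 2.2 − 3.4 + 2.1 − 7.4) / 6 = -1.7333%
Σ(R_i − R̄_i)(R_m − R̄_m) = 31.2033  ⇒  Cov = 31.2033 / 6 = 5.2006
Σ(R_m − R̄_m)² = 60.7933  ⇒  Var(R_m) = 60.7933 / 6 = 10.1322
β = Cov / Var(R_m) = 5.2006 / 10.1322 = 0.5133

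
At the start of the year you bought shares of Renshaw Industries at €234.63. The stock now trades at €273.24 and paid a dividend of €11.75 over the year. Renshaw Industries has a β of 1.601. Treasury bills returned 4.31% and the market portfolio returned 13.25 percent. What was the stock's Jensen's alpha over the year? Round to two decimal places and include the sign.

+2.84%

Realised HPR = (P1 + D1 − P0) / P0 = (273.24 + 11.75 − 234.63) / 234.63 = 50.36 / 234.63 = 21.4636%
MRP = 13.25% − 4.31% = 8.94%
CAPM required = R_f + β·MRP = 4.31% + 1.601 × 8.94% = 18.62294%
α = realised − required = 21.4636% − 18.62294% = +2.84%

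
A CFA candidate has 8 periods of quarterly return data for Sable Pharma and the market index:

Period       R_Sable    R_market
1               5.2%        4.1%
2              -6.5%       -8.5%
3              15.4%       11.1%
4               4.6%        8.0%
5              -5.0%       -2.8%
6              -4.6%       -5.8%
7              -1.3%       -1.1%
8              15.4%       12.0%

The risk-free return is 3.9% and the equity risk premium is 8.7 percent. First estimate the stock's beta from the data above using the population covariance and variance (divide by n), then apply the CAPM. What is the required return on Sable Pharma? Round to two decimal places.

Mean R_i = (5.2 − 6.5 + 15.4 + 4.6 − 5.0 − 4.6 − 1.3 + 15.4) / 8 = 2.9000%
Mean R_m = (4.1 − 8.5 + 11.1 + 8.0 − 2.8 − 5.8 − 1.1 + 12.0) / 8 = 2.1250%
Σ(R_i − R̄_i)(R_m − R̄_m) = 461.9200  ⇒  Cov = 461.9200 / 8 = 57.7400
Σ(R_m − R̄_m)² = 426.8350  ⇒  Var(R_m) = 426.8350 / 8 = 53.3544
β = Cov / Var(R_m) = 57.7400 / 53.3544 = 1.0822
E(R) = R_f + β × MRP = 3.9% + 1.0822 × 8.7% = 13.32%

13.32%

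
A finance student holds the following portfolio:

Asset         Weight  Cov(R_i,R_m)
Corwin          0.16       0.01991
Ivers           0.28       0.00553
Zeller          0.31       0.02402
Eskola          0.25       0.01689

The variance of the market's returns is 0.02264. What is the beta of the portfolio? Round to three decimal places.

β_Corwin = 0.01991 / 0.02264 = 0.8794
β_Ivers = 0.00553 / 0.02264 = 0.2443
β_Zeller = 0.02402 / 0.02264 = 1.0610
β_Eskola = 0.01689 / 0.02264 = 0.7460
β_P = Σ w_i β_i = 0.16×0.8794 + 0.28×0.2443 + 0.31×1.0610 + 0.25×0.7460 = 0.7245

0.725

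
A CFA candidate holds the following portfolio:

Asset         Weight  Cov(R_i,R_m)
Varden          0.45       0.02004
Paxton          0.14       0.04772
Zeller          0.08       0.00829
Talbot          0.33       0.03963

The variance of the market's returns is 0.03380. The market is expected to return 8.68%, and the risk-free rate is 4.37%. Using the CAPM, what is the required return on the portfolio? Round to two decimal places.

β_Varden = 0.02004 / 0.03380 = 0.5929
β_Paxton = 0.04772 / 0.03380 = 1.4118
β_Zeller = 0.00829 / 0.03380 = 0.2453
β_Talbot = 0.03963 / 0.03380 = 1.1725
β_P = Σ w_i β_i = 0.45×0.5929 + 0.14×1.4118 + 0.08×0.2453 + 0.33×1.1725 = 0.8710
MRP = 8.68% − 4.37% = 4.31%
E(R_P) = R_f + β_P × MRP = 4.37% + 0.8710 × 4.31% = 8.12%

8.12%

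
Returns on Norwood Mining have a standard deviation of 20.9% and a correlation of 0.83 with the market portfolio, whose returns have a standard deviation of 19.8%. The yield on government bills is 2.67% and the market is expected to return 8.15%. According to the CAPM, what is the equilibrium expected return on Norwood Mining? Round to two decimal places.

7.47%

β = ρ × σ_i / σ_m = 0.83 × 20.9% / 19.8% = 0.8761
MRP = 8.15% − 2.67% = 5.48%
E(R) = 2.67% + 0.8761 × 5.48% = 7.47%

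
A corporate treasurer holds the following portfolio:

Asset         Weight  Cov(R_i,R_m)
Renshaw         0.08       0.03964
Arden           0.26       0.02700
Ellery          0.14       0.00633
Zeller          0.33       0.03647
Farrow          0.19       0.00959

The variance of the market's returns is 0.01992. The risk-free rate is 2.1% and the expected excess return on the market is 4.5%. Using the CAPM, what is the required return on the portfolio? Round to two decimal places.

β_Renshaw = 0.03964 / 0.01992 = 1.9900
β_Arden = 0.02700 / 0.01992 = 1.3554
β_Ellery = 0.00633 / 0.01992 = 0.3178
β_Zeller = 0.03647 / 0.01992 = 1.8308
β_Farrow = 0.00959 / 0.01992 = 0.4814
β_P = Σ w_i β_i = 0.08×1.9900 + 0.26×1.3554 + 0.14×0.3178 + 0.33×1.8308 + 0.19×0.4814 = 1.2517
E(R_P) = R_f + β_P × MRP = 2.1% + 1.2517 × 4.5% = 7.73%

7.73%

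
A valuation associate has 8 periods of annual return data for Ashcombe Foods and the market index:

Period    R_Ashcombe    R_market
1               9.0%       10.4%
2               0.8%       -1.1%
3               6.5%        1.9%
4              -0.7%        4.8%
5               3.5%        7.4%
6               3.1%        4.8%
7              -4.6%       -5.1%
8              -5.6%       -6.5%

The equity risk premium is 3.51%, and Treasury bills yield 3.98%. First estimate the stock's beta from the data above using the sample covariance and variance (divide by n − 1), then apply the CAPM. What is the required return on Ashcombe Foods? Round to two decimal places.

Mean R_i = (9.0 + 0.8 + 6.5 − 0.7 + 3.5 + 3.1 − 4.6 − 5.6) / 8 = 1.5000%
Mean R_m = (10.4 − 1.1 + 1.9 + 4.8 + 7.4 + 4.8 − 5.1 − 6.5) / 8 = 2.0750%
Σ(R_i − R̄_i)(R_m − R̄_m) = 177.4500  ⇒  Cov = 177.4500 / 7 = 25.3500
Σ(R_m − R̄_m)² = 247.6350  ⇒  Var(R_m) = 247.6350 / 7 = 35.3764
β = Cov / Var(R_m) = 25.3500 / 35.3764 = 0.7166
E(R) = R_f + β × MRP = 3.98% + 0.7166 × 3.51% = 6.50%

6.50%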